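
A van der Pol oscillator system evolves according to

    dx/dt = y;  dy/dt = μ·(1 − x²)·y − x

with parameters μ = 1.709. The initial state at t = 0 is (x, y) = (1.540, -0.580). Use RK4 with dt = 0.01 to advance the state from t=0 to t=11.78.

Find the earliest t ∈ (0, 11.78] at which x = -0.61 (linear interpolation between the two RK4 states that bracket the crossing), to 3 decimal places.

t = 1.608

t=0.000: state=(1.540, -0.580)
step 1 (dt=0.01): k1=(-0.580, -0.180), k2=(-0.581, -0.184), k3=(-0.581, -0.184), k4=(-0.582, -0.188); state += dt/6·(k1+2k2+2k3+k4)
t=0.010: state=(1.534, -0.582)
t=0.020: state=(1.528, -0.584)
t=0.030: state=(1.523, -0.586)
continuing one RK4 step at a time; state shown every 50 steps (Δt=0.5):
t=0.500: state=(1.212, -0.766)
t=1.000: state=(0.720, -1.299)
t=1.500: state=(-0.272, -2.915)
t=1.600: state=(-0.584, -3.304)
next step: t=1.610: state=(-0.617, -3.335) — x has crossed -0.61
linear interpolation between t=1.600 (-0.58357) and t=1.610 (-0.61676) → t≈1.608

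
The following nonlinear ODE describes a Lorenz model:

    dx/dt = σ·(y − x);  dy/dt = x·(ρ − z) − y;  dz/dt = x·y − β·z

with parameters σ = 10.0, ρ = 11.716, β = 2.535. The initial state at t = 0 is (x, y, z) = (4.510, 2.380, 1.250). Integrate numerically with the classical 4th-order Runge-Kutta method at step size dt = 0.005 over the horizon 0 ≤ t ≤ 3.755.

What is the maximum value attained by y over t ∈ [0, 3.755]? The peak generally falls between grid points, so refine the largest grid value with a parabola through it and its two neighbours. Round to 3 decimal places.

t=0.000: state=(4.510, 2.380, 1.250)
step 1 (dt=0.005): k1=(-21.300, 44.822, 7.565), k2=(-19.647, 44.068, 7.890), k3=(-19.707, 44.109, 7.890), k4=(-18.109, 43.396, 8.203); state += dt/6·(k1+2k2+2k3+k4)
t=0.005: state=(4.412, 2.600, 1.289)
t=0.010: state=(4.329, 2.814, 1.332)
t=0.015: state=(4.260, 3.022, 1.377)
continuing one RK4 step at a time; state shown every 40 steps (Δt=0.2):
t=0.200: state=(6.864, 9.565, 6.104)
t=0.400: state=(8.789, 6.638, 16.792)
t=0.600: state=(3.085, 1.107, 12.954)
t=0.800: state=(1.380, 1.284, 8.112)
t=1.000: state=(1.921, 2.530, 5.351)
t=1.200: state=(4.017, 5.574, 5.120)
t=1.400: state=(7.572, 8.943, 10.481)
t=1.600: state=(6.651, 4.640, 14.912)
t=1.800: state=(3.261, 2.334, 11.216)
t=2.000: state=(2.788, 3.097, 7.903)
t=2.200: state=(4.230, 5.334, 7.065)
t=2.400: state=(6.648, 7.603, 10.231)
t=2.600: state=(6.498, 5.419, 13.522)
t=2.800: state=(4.198, 3.386, 11.509)
t=3.000: state=(3.649, 3.853, 8.977)
t=3.200: state=(4.745, 5.558, 8.496)
t=3.400: state=(6.276, 6.744, 10.782)
t=3.600: state=(5.952, 5.250, 12.528)
t=3.755: state=(4.785, 4.140, 11.588)
largest grid value and its neighbours: y(0.270)=10.76602, y(0.275)=10.76612, y(0.280)=10.75211
parabola through these three points peaks at t≈0.273 with y≈10.76783

max y = 10.768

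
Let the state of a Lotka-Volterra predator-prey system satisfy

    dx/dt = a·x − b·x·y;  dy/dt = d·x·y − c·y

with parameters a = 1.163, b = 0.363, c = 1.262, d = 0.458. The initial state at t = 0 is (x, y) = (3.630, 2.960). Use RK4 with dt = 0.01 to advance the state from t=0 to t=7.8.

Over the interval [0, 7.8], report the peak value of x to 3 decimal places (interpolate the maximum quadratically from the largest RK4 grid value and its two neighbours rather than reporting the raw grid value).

t=0.000: state=(3.630, 2.960)
step 1 (dt=0.01): k1=(0.321, 1.186), k2=(0.314, 1.190), k3=(0.314, 1.190), k4=(0.306, 1.195); state += dt/6·(k1+2k2+2k3+k4)
t=0.010: state=(3.633, 2.972)
t=0.020: state=(3.636, 2.984)
t=0.030: state=(3.639, 2.996)
continuing one RK4 step at a time; state shown every 50 steps (Δt=0.5):
t=0.500: state=(3.577, 3.625)
t=1.000: state=(3.135, 4.182)
t=1.500: state=(2.581, 4.277)
t=2.000: state=(2.185, 3.911)
t=2.500: state=(2.020, 3.353)
t=3.000: state=(2.064, 2.837)
t=3.500: state=(2.286, 2.476)
t=4.000: state=(2.656, 2.314)
t=4.500: state=(3.114, 2.382)
t=5.000: state=(3.521, 2.717)
t=5.500: state=(3.656, 3.312)
t=6.000: state=(3.371, 3.971)
t=6.500: state=(2.824, 4.302)
t=7.000: state=(2.336, 4.119)
t=7.500: state=(2.067, 3.612)
t=7.800: state=(2.014, 3.271)
largest grid value and its neighbours: x(5.410)=3.66166, x(5.420)=3.66174, x(5.430)=3.66164
parabola through these three points peaks at t≈5.420 with x≈3.66174

max x = 3.662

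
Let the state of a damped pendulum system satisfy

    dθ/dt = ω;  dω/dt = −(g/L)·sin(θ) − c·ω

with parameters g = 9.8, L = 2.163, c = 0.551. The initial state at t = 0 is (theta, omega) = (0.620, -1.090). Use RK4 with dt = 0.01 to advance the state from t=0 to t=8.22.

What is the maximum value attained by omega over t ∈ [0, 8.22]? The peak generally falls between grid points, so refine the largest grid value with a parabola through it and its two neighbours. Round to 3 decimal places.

t=0.000: state=(0.620, -1.090)
step 1 (dt=0.01): k1=(-1.090, -2.032), k2=(-1.100, -2.006), k3=(-1.100, -2.006), k4=(-1.110, -1.980); state += dt/6·(k1+2k2+2k3+k4)
t=0.010: state=(0.609, -1.110)
t=0.020: state=(0.598, -1.130)
t=0.030: state=(0.586, -1.149)
continuing one RK4 step at a time; state shown every 50 steps (Δt=0.5):
t=0.500: state=(-0.057, -1.358)
t=1.000: state=(-0.520, -0.374)
t=1.500: state=(-0.421, 0.687)
t=2.000: state=(0.022, 0.909)
t=2.500: state=(0.339, 0.269)
t=3.000: state=(0.279, -0.452)
t=3.500: state=(-0.014, -0.602)
t=4.000: state=(-0.224, -0.177)
t=4.500: state=(-0.183, 0.303)
t=5.000: state=(0.012, 0.398)
t=5.500: state=(0.149, 0.113)
t=6.000: state=(0.120, -0.205)
t=6.500: state=(-0.010, -0.262)
t=7.000: state=(-0.100, -0.070)
t=7.500: state=(-0.078, 0.139)
t=8.000: state=(0.009, 0.173)
t=8.220: state=(0.042, 0.128)
largest grid value and its neighbours: omega(1.840)=0.95358, omega(1.850)=0.95390, omega(1.860)=0.95380
parabola through these three points peaks at t≈1.853 with omega≈0.95392

max omega = 0.954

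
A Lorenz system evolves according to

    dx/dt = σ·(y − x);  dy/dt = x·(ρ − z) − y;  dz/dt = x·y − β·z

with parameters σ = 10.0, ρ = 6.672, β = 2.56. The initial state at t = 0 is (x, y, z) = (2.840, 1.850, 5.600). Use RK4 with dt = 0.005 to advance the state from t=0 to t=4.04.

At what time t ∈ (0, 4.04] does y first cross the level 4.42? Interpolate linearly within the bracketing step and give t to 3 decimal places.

t = 0.610

t=0.000: state=(2.840, 1.850, 5.600)
step 1 (dt=0.005): k1=(-9.900, 1.194, -9.082), k2=(-9.623, 1.229, -9.061), k3=(-9.629, 1.229, -9.060), k4=(-9.357, 1.263, -9.038); state += dt/6·(k1+2k2+2k3+k4)
t=0.005: state=(2.792, 1.856, 5.555)
t=0.010: state=(2.746, 1.863, 5.510)
t=0.015: state=(2.703, 1.869, 5.465)
continuing one RK4 step at a time; state shown every 40 steps (Δt=0.2):
t=0.200: state=(2.218, 2.313, 4.108)
t=0.400: state=(2.780, 3.209, 3.536)
t=0.600: state=(3.812, 4.368, 4.130)
t=0.605: state=(3.840, 4.395, 4.161)
next step: t=0.610: state=(3.868, 4.421, 4.192) — y has crossed 4.42
linear interpolation between t=0.605 (4.39484) and t=0.610 (4.42089) → t≈0.610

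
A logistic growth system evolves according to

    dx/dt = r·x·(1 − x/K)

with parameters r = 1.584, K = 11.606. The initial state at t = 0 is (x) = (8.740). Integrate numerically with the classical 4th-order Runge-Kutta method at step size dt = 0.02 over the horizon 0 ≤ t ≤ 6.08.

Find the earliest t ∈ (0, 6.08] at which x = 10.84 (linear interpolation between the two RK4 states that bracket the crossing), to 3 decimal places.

t=0.000: state=(8.740)
step 1 (dt=0.02): k1=(3.419), k2=(3.391), k3=(3.391), k4=(3.364); state += dt/6·(k1+2k2+2k3+k4)
t=0.020: state=(8.808)
t=0.040: state=(8.875)
t=0.060: state=(8.940)
continuing one RK4 step at a time; state shown every 10 steps (Δt=0.2):
t=0.200: state=(9.368)
t=0.400: state=(9.886)
t=0.600: state=(10.300)
t=0.800: state=(10.625)
t=0.960: state=(10.830)
next step: t=0.980: state=(10.852) — x has crossed 10.84
linear interpolation between t=0.960 (10.82979) and t=0.980 (10.85242) → t≈0.969

t = 0.969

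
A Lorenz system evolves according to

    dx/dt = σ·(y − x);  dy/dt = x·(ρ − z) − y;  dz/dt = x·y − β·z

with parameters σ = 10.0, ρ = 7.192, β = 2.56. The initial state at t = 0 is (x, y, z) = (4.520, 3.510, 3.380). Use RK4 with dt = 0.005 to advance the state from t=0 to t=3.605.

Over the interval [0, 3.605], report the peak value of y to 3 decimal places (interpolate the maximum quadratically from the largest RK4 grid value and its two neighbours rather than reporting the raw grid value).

t=0.000: state=(4.520, 3.510, 3.380)
step 1 (dt=0.005): k1=(-10.100, 13.720, 7.212), k2=(-9.504, 13.509, 7.232), k3=(-9.525, 13.515, 7.235), k4=(-8.948, 13.309, 7.255); state += dt/6·(k1+2k2+2k3+k4)
t=0.005: state=(4.472, 3.578, 3.416)
t=0.010: state=(4.430, 3.643, 3.453)
t=0.015: state=(4.394, 3.707, 3.489)
continuing one RK4 step at a time; state shown every 40 steps (Δt=0.2):
t=0.200: state=(4.734, 5.218, 5.203)
t=0.400: state=(5.175, 5.016, 7.319)
t=0.600: state=(4.285, 3.710, 7.606)
t=0.800: state=(3.378, 3.102, 6.498)
t=1.000: state=(3.199, 3.276, 5.482)
t=1.200: state=(3.585, 3.866, 5.177)
t=1.400: state=(4.175, 4.440, 5.678)
t=1.600: state=(4.476, 4.486, 6.503)
t=1.800: state=(4.244, 4.039, 6.824)
t=2.000: state=(3.837, 3.673, 6.489)
t=2.200: state=(3.663, 3.656, 6.004)
t=2.400: state=(3.779, 3.888, 5.785)
t=2.600: state=(4.025, 4.141, 5.938)
t=2.800: state=(4.176, 4.200, 6.265)
t=3.000: state=(4.121, 4.051, 6.445)
t=3.200: state=(3.959, 3.882, 6.359)
t=3.400: state=(3.859, 3.840, 6.156)
t=3.600: state=(3.884, 3.922, 6.034)
t=3.605: state=(3.886, 3.925, 6.033)
largest grid value and its neighbours: y(0.275)=5.38743, y(0.280)=5.38791, y(0.285)=5.38700
parabola through these three points peaks at t≈0.279 with y≈5.38792

max y = 5.388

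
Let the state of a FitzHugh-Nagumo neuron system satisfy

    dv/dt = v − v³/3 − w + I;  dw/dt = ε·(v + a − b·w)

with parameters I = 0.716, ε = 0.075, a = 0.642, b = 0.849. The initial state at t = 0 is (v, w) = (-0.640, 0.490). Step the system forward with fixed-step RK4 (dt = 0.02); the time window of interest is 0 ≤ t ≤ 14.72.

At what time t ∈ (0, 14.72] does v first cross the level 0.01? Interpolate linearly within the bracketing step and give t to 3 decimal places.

t=0.000: state=(-0.640, 0.490)
step 1 (dt=0.02): k1=(-0.327, -0.031), k2=(-0.328, -0.031), k3=(-0.328, -0.031), k4=(-0.330, -0.032); state += dt/6·(k1+2k2+2k3+k4)
t=0.020: state=(-0.647, 0.489)
t=0.040: state=(-0.653, 0.489)
t=0.060: state=(-0.660, 0.488)
continuing one RK4 step at a time; state shown every 25 steps (Δt=0.5):
t=0.500: state=(-0.821, 0.471)
t=1.000: state=(-1.022, 0.446)
t=1.500: state=(-1.204, 0.415)
t=2.000: state=(-1.336, 0.378)
t=2.500: state=(-1.410, 0.339)
t=3.000: state=(-1.440, 0.300)
t=3.500: state=(-1.443, 0.261)
t=4.000: state=(-1.430, 0.223)
t=4.500: state=(-1.408, 0.188)
t=5.000: state=(-1.380, 0.154)
t=5.500: state=(-1.350, 0.122)
t=6.000: state=(-1.317, 0.093)
t=6.500: state=(-1.282, 0.066)
t=7.000: state=(-1.246, 0.041)
t=7.500: state=(-1.208, 0.018)
t=8.000: state=(-1.168, -0.003)
t=8.500: state=(-1.126, -0.021)
t=9.000: state=(-1.081, -0.038)
t=9.500: state=(-1.032, -0.052)
t=10.000: state=(-0.978, -0.064)
t=10.500: state=(-0.918, -0.073)
t=11.000: state=(-0.848, -0.080)
t=11.500: state=(-0.766, -0.083)
t=12.000: state=(-0.662, -0.083)
t=12.500: state=(-0.526, -0.079)
t=13.000: state=(-0.335, -0.069)
t=13.500: state=(-0.044, -0.050)
t=13.560: state=(0.000, -0.048)
next step: t=13.580: state=(0.016, -0.046) — v has crossed 0.01
linear interpolation between t=13.560 (0.00015) and t=13.580 (0.01557) → t≈13.573

t = 13.573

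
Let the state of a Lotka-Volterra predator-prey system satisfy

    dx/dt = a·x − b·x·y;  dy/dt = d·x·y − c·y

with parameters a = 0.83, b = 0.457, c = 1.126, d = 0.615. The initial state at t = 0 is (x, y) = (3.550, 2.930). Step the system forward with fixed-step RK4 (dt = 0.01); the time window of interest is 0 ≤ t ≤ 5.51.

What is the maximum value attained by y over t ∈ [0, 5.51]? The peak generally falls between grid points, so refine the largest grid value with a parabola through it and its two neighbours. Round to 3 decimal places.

max y = 4.315

t=0.000: state=(3.550, 2.930)
step 1 (dt=0.01): k1=(-1.807, 3.098), k2=(-1.827, 3.098), k3=(-1.827, 3.098), k4=(-1.848, 3.097); state += dt/6·(k1+2k2+2k3+k4)
t=0.010: state=(3.532, 2.961)
t=0.020: state=(3.513, 2.992)
t=0.030: state=(3.494, 3.023)
continuing one RK4 step at a time; state shown every 20 steps (Δt=0.2):
t=0.200: state=(3.118, 3.530)
t=0.400: state=(2.605, 4.008)
t=0.600: state=(2.103, 4.272)
t=0.800: state=(1.675, 4.299)
t=1.000: state=(1.344, 4.128)
t=1.200: state=(1.102, 3.827)
t=1.400: state=(0.932, 3.461)
t=1.600: state=(0.816, 3.075)
t=1.800: state=(0.740, 2.701)
t=2.000: state=(0.694, 2.354)
t=2.200: state=(0.670, 2.044)
t=2.400: state=(0.665, 1.771)
t=2.600: state=(0.675, 1.535)
t=2.800: state=(0.699, 1.333)
t=3.000: state=(0.737, 1.163)
t=3.200: state=(0.787, 1.019)
t=3.400: state=(0.852, 0.900)
t=3.600: state=(0.930, 0.802)
t=3.800: state=(1.025, 0.722)
t=4.000: state=(1.136, 0.658)
t=4.200: state=(1.266, 0.609)
t=4.400: state=(1.416, 0.573)
t=4.600: state=(1.588, 0.550)
t=4.800: state=(1.784, 0.540)
t=5.000: state=(2.004, 0.544)
t=5.200: state=(2.250, 0.564)
t=5.400: state=(2.518, 0.604)
t=5.510: state=(2.674, 0.636)
largest grid value and its neighbours: y(0.710)=4.31469, y(0.720)=4.31507, y(0.730)=4.31490
parabola through these three points peaks at t≈0.722 with y≈4.31508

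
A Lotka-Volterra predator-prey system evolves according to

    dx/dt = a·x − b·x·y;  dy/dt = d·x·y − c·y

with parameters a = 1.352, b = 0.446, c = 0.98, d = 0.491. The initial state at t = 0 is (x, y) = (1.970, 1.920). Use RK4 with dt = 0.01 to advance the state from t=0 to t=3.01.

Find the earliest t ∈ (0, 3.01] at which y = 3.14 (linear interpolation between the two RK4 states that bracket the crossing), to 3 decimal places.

t=0.000: state=(1.970, 1.920)
step 1 (dt=0.01): k1=(0.976, -0.024), k2=(0.979, -0.020), k3=(0.979, -0.020), k4=(0.982, -0.015); state += dt/6·(k1+2k2+2k3+k4)
t=0.010: state=(1.980, 1.920)
t=0.020: state=(1.990, 1.920)
t=0.030: state=(2.000, 1.920)
continuing one RK4 step at a time; state shown every 10 steps (Δt=0.1):
t=0.100: state=(2.070, 1.922)
t=0.200: state=(2.175, 1.934)
t=0.300: state=(2.283, 1.956)
t=0.400: state=(2.393, 1.989)
t=0.500: state=(2.504, 2.034)
t=0.600: state=(2.615, 2.091)
t=0.700: state=(2.723, 2.162)
t=0.800: state=(2.826, 2.246)
t=0.900: state=(2.920, 2.345)
t=1.000: state=(3.003, 2.459)
t=1.100: state=(3.072, 2.588)
t=1.200: state=(3.124, 2.732)
t=1.300: state=(3.155, 2.890)
t=1.400: state=(3.163, 3.060)
t=1.440: state=(3.159, 3.131)
next step: t=1.450: state=(3.158, 3.149) — y has crossed 3.14
linear interpolation between t=1.440 (3.13112) and t=1.450 (3.14904) → t≈1.445

t = 1.445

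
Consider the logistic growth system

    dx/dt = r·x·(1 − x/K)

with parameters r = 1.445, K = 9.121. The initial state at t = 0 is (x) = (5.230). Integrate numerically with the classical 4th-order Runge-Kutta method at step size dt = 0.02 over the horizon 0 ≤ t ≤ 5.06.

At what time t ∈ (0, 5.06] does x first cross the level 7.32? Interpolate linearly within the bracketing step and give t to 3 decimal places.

t=0.000: state=(5.230)
step 1 (dt=0.02): k1=(3.224), k2=(3.217), k3=(3.217), k4=(3.210); state += dt/6·(k1+2k2+2k3+k4)
t=0.020: state=(5.294)
t=0.040: state=(5.358)
t=0.060: state=(5.422)
continuing one RK4 step at a time; state shown every 10 steps (Δt=0.2):
t=0.200: state=(5.857)
t=0.400: state=(6.435)
t=0.600: state=(6.949)
t=0.760: state=(7.308)
next step: t=0.780: state=(7.350) — x has crossed 7.32
linear interpolation between t=0.760 (7.30794) and t=0.780 (7.34956) → t≈0.766

t = 0.766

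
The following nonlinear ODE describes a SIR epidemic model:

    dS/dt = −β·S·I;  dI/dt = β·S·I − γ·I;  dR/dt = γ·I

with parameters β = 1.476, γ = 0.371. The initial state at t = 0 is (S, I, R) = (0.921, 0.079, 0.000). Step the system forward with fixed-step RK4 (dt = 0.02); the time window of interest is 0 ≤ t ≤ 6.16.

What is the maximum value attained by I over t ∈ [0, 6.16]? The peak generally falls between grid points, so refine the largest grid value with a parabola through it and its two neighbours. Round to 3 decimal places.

t=0.000: state=(0.921, 0.079, 0.000)
step 1 (dt=0.02): k1=(-0.107, 0.078, 0.029), k2=(-0.108, 0.079, 0.030), k3=(-0.108, 0.079, 0.030), k4=(-0.109, 0.079, 0.030); state += dt/6·(k1+2k2+2k3+k4)
t=0.020: state=(0.919, 0.081, 0.001)
t=0.040: state=(0.917, 0.082, 0.001)
t=0.060: state=(0.914, 0.084, 0.002)
continuing one RK4 step at a time; state shown every 10 steps (Δt=0.2):
t=0.200: state=(0.898, 0.096, 0.006)
t=0.400: state=(0.870, 0.116, 0.014)
t=0.600: state=(0.838, 0.138, 0.024)
t=0.800: state=(0.802, 0.163, 0.035)
t=1.000: state=(0.761, 0.191, 0.048)
t=1.200: state=(0.716, 0.221, 0.063)
t=1.400: state=(0.668, 0.251, 0.081)
t=1.600: state=(0.617, 0.282, 0.101)
t=1.800: state=(0.565, 0.312, 0.123)
t=2.000: state=(0.513, 0.340, 0.147)
t=2.200: state=(0.463, 0.364, 0.173)
t=2.400: state=(0.414, 0.385, 0.201)
t=2.600: state=(0.369, 0.401, 0.230)
t=2.800: state=(0.327, 0.413, 0.260)
t=3.000: state=(0.289, 0.420, 0.291)
t=3.200: state=(0.255, 0.422, 0.322)
t=3.400: state=(0.226, 0.421, 0.354)
t=3.600: state=(0.199, 0.416, 0.385)
t=3.800: state=(0.176, 0.408, 0.415)
t=4.000: state=(0.157, 0.398, 0.445)
t=4.200: state=(0.140, 0.386, 0.474)
t=4.400: state=(0.125, 0.373, 0.503)
t=4.600: state=(0.112, 0.358, 0.530)
t=4.800: state=(0.101, 0.343, 0.556)
t=5.000: state=(0.091, 0.328, 0.581)
t=5.200: state=(0.083, 0.312, 0.604)
t=5.400: state=(0.076, 0.297, 0.627)
t=5.600: state=(0.070, 0.282, 0.648)
t=5.800: state=(0.064, 0.267, 0.669)
t=6.000: state=(0.060, 0.252, 0.688)
t=6.160: state=(0.056, 0.241, 0.703)
largest grid value and its neighbours: I(3.200)=0.42220, I(3.220)=0.42224, I(3.240)=0.42223
parabola through these three points peaks at t≈3.226 with I≈0.42224

max I = 0.422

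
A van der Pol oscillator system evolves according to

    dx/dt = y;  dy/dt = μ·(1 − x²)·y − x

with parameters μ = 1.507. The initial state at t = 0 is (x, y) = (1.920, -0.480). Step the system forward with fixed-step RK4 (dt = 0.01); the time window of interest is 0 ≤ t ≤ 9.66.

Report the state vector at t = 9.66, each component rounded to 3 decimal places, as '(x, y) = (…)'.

t=0.000: state=(1.920, -0.480)
step 1 (dt=0.01): k1=(-0.480, 0.023), k2=(-0.480, 0.019), k3=(-0.480, 0.019), k4=(-0.480, 0.014); state += dt/6·(k1+2k2+2k3+k4)
t=0.010: state=(1.915, -0.480)
t=0.020: state=(1.910, -0.480)
t=0.030: state=(1.906, -0.480)
continuing one RK4 step at a time; state shown every 50 steps (Δt=0.5):
t=0.500: state=(1.670, -0.539)
t=1.000: state=(1.365, -0.699)
t=1.500: state=(0.938, -1.063)
t=2.000: state=(0.198, -2.072)
t=2.500: state=(-1.216, -3.067)
t=3.000: state=(-2.005, -0.241)
t=3.500: state=(-1.918, 0.379)
t=4.000: state=(-1.692, 0.514)
t=4.500: state=(-1.399, 0.673)
t=5.000: state=(-0.991, 1.006)
t=5.500: state=(-0.302, 1.911)
t=6.000: state=(1.052, 3.196)
t=6.500: state=(1.987, 0.423)
t=7.000: state=(1.937, -0.357)
t=7.500: state=(1.719, -0.502)
t=8.000: state=(1.433, -0.652)
t=8.500: state=(1.042, -0.956)
t=9.000: state=(0.397, -1.768)
t=9.500: state=(-0.886, -3.231)
t=9.660: state=(-1.382, -2.820)

(x, y) = (-1.382, -2.820)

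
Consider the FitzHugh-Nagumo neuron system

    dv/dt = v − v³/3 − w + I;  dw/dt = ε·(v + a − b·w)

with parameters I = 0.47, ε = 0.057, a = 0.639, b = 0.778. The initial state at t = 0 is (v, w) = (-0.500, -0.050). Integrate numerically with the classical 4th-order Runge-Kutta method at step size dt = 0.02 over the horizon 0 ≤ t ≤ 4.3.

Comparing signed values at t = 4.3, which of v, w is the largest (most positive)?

largest component: v

t=0.000: state=(-0.500, -0.050)
step 1 (dt=0.02): k1=(0.062, 0.010), k2=(0.062, 0.010), k3=(0.062, 0.010), k4=(0.062, 0.010); state += dt/6·(k1+2k2+2k3+k4)
t=0.020: state=(-0.499, -0.050)
t=0.040: state=(-0.498, -0.050)
t=0.060: state=(-0.496, -0.049)
continuing one RK4 step at a time; state shown every 10 steps (Δt=0.2):
t=0.200: state=(-0.487, -0.048)
t=0.400: state=(-0.472, -0.046)
t=0.600: state=(-0.455, -0.043)
t=0.800: state=(-0.436, -0.041)
t=1.000: state=(-0.414, -0.038)
t=1.200: state=(-0.389, -0.035)
t=1.400: state=(-0.360, -0.032)
t=1.600: state=(-0.326, -0.028)
t=1.800: state=(-0.286, -0.024)
t=2.000: state=(-0.239, -0.019)
t=2.200: state=(-0.184, -0.014)
t=2.400: state=(-0.117, -0.009)
t=2.600: state=(-0.038, -0.002)
t=2.800: state=(0.058, 0.005)
t=3.000: state=(0.172, 0.014)
t=3.200: state=(0.309, 0.023)
t=3.400: state=(0.471, 0.035)
t=3.600: state=(0.657, 0.048)
t=3.800: state=(0.862, 0.064)
t=4.000: state=(1.074, 0.081)
t=4.200: state=(1.276, 0.101)
t=4.300: state=(1.367, 0.112)
compare at T: v=1.367, w=0.112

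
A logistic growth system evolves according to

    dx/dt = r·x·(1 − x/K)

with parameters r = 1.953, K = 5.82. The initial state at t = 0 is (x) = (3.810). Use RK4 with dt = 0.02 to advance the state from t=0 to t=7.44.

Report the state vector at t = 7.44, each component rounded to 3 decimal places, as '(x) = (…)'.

(x) = (5.820)

t=0.000: state=(3.810)
step 1 (dt=0.02): k1=(2.570), k2=(2.554), k3=(2.554), k4=(2.538); state += dt/6·(k1+2k2+2k3+k4)
t=0.020: state=(3.861)
t=0.040: state=(3.912)
t=0.060: state=(3.961)
continuing one RK4 step at a time; state shown every 25 steps (Δt=0.5):
t=0.500: state=(4.855)
t=1.000: state=(5.415)
t=1.500: state=(5.660)
t=2.000: state=(5.759)
t=2.500: state=(5.797)
t=3.000: state=(5.811)
t=3.500: state=(5.817)
t=4.000: state=(5.819)
t=4.500: state=(5.820)
t=5.000: state=(5.820)
t=5.500: state=(5.820)
t=6.000: state=(5.820)
t=6.500: state=(5.820)
t=7.000: state=(5.820)
t=7.440: state=(5.820)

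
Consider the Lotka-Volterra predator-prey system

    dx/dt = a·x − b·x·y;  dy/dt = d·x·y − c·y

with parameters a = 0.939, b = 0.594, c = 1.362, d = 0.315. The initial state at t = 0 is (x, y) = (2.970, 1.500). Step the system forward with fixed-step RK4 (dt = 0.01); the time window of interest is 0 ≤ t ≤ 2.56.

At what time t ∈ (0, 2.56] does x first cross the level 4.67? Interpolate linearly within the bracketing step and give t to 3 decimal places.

t=0.000: state=(2.970, 1.500)
step 1 (dt=0.01): k1=(0.143, -0.640), k2=(0.148, -0.638), k3=(0.148, -0.638), k4=(0.154, -0.636); state += dt/6·(k1+2k2+2k3+k4)
t=0.010: state=(2.971, 1.494)
t=0.020: state=(2.973, 1.487)
t=0.030: state=(2.975, 1.481)
continuing one RK4 step at a time; state shown every 10 steps (Δt=0.1):
t=0.100: state=(2.990, 1.438)
t=0.200: state=(3.021, 1.379)
t=0.300: state=(3.062, 1.325)
t=0.400: state=(3.114, 1.274)
t=0.500: state=(3.175, 1.228)
t=0.600: state=(3.247, 1.185)
t=0.700: state=(3.328, 1.147)
t=0.800: state=(3.418, 1.113)
t=0.900: state=(3.518, 1.084)
t=1.000: state=(3.626, 1.058)
t=1.100: state=(3.743, 1.037)
t=1.200: state=(3.868, 1.020)
t=1.300: state=(4.000, 1.008)
t=1.400: state=(4.140, 1.000)
t=1.500: state=(4.286, 0.996)
t=1.600: state=(4.437, 0.997)
t=1.700: state=(4.593, 1.003)
t=1.740: state=(4.656, 1.007)
next step: t=1.750: state=(4.672, 1.008) — x has crossed 4.67
linear interpolation between t=1.740 (4.65603) and t=1.750 (4.67191) → t≈1.749

t = 1.749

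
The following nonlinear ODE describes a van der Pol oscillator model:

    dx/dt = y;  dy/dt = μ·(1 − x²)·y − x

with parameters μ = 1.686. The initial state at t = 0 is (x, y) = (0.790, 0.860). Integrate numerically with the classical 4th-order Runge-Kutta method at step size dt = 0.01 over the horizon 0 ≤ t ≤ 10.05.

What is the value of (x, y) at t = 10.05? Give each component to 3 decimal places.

t=0.000: state=(0.790, 0.860)
step 1 (dt=0.01): k1=(0.860, -0.245), k2=(0.859, -0.260), k3=(0.859, -0.260), k4=(0.857, -0.275); state += dt/6·(k1+2k2+2k3+k4)
t=0.010: state=(0.799, 0.857)
t=0.020: state=(0.807, 0.855)
t=0.030: state=(0.816, 0.851)
continuing one RK4 step at a time; state shown every 50 steps (Δt=0.5):
t=0.500: state=(1.131, 0.409)
t=1.000: state=(1.175, -0.205)
t=1.500: state=(0.950, -0.696)
t=2.000: state=(0.432, -1.495)
t=2.500: state=(-0.723, -3.148)
t=3.000: state=(-1.892, -0.817)
t=3.500: state=(-1.923, 0.297)
t=4.000: state=(-1.729, 0.451)
t=4.500: state=(-1.474, 0.579)
t=5.000: state=(-1.132, 0.826)
t=5.500: state=(-0.583, 1.490)
t=6.000: state=(0.566, 3.256)
t=6.500: state=(1.904, 1.067)
t=7.000: state=(1.978, -0.277)
t=7.500: state=(1.794, -0.428)
t=8.000: state=(1.555, -0.537)
t=8.500: state=(1.243, -0.734)
t=9.000: state=(0.775, -1.219)
t=9.500: state=(-0.140, -2.688)
t=10.000: state=(-1.675, -2.174)
t=10.050: state=(-1.774, -1.760)

(x, y) = (-1.774, -1.760)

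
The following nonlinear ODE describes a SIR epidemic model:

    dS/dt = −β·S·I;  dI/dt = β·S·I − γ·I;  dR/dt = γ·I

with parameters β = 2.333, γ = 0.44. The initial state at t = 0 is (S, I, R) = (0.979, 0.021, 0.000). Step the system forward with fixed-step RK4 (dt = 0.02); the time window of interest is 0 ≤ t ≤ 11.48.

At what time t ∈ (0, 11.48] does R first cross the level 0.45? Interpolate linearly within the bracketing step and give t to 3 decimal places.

t = 3.529

t=0.000: state=(0.979, 0.021, 0.000)
step 1 (dt=0.02): k1=(-0.048, 0.039, 0.009), k2=(-0.049, 0.039, 0.009), k3=(-0.049, 0.039, 0.009), k4=(-0.050, 0.040, 0.010); state += dt/6·(k1+2k2+2k3+k4)
t=0.020: state=(0.978, 0.022, 0.000)
t=0.040: state=(0.977, 0.023, 0.000)
t=0.060: state=(0.976, 0.023, 0.001)
continuing one RK4 step at a time; state shown every 25 steps (Δt=0.5):
t=0.500: state=(0.941, 0.052, 0.008)
t=1.000: state=(0.855, 0.119, 0.025)
t=1.500: state=(0.698, 0.238, 0.064)
t=2.000: state=(0.485, 0.382, 0.132)
t=2.500: state=(0.291, 0.480, 0.229)
t=3.000: state=(0.163, 0.499, 0.338)
t=3.500: state=(0.093, 0.463, 0.444)
t=3.520: state=(0.091, 0.461, 0.448)
next step: t=3.540: state=(0.089, 0.459, 0.452) — R has crossed 0.45
linear interpolation between t=3.520 (0.44819) and t=3.540 (0.45223) → t≈3.529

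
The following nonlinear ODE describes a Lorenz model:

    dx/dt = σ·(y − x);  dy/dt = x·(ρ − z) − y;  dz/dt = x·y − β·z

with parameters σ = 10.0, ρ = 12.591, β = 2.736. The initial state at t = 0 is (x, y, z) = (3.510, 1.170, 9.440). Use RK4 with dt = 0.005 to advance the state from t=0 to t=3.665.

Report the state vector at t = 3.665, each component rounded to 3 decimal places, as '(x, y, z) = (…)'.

(x, y, z) = (5.244, 4.842, 11.971)

t=0.000: state=(3.510, 1.170, 9.440)
step 1 (dt=0.005): k1=(-23.400, 9.890, -21.721), k2=(-22.568, 9.868, -21.556), k3=(-22.589, 9.874, -21.555), k4=(-21.777, 9.851, -21.391); state += dt/6·(k1+2k2+2k3+k4)
t=0.005: state=(3.397, 1.219, 9.332)
t=0.010: state=(3.292, 1.269, 9.226)
t=0.015: state=(3.195, 1.317, 9.122)
continuing one RK4 step at a time; state shown every 40 steps (Δt=0.2):
t=0.200: state=(2.622, 3.255, 6.339)
t=0.400: state=(5.154, 7.003, 6.790)
t=0.600: state=(8.371, 8.798, 13.571)
t=0.800: state=(5.744, 3.694, 14.787)
t=1.000: state=(3.273, 2.919, 10.435)
t=1.200: state=(3.830, 4.649, 7.990)
t=1.400: state=(6.202, 7.539, 9.552)
t=1.600: state=(7.387, 6.849, 14.013)
t=1.800: state=(5.100, 3.968, 13.051)
t=2.000: state=(4.039, 4.102, 10.105)
t=2.200: state=(5.053, 5.905, 9.310)
t=2.400: state=(6.698, 7.194, 11.724)
t=2.600: state=(6.278, 5.491, 13.417)
t=2.800: state=(4.813, 4.375, 11.700)
t=3.000: state=(4.776, 5.132, 10.127)
t=3.200: state=(5.870, 6.460, 10.718)
t=3.400: state=(6.425, 6.275, 12.552)
t=3.600: state=(5.549, 5.026, 12.417)
t=3.665: state=(5.244, 4.842, 11.971)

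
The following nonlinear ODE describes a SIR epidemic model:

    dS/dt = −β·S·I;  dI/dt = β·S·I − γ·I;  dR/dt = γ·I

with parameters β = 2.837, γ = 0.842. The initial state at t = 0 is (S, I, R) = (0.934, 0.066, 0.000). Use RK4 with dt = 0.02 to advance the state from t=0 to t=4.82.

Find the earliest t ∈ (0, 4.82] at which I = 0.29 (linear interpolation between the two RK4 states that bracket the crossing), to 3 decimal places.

t=0.000: state=(0.934, 0.066, 0.000)
step 1 (dt=0.02): k1=(-0.175, 0.119, 0.056), k2=(-0.178, 0.121, 0.057), k3=(-0.178, 0.121, 0.057), k4=(-0.181, 0.123, 0.058); state += dt/6·(k1+2k2+2k3+k4)
t=0.020: state=(0.930, 0.068, 0.001)
t=0.040: state=(0.927, 0.071, 0.002)
t=0.060: state=(0.923, 0.073, 0.004)
continuing one RK4 step at a time; state shown every 10 steps (Δt=0.2):
t=0.200: state=(0.893, 0.094, 0.013)
t=0.400: state=(0.838, 0.129, 0.032)
t=0.600: state=(0.770, 0.173, 0.057)
t=0.800: state=(0.689, 0.221, 0.090)
t=1.000: state=(0.599, 0.269, 0.132)
t=1.080: state=(0.562, 0.287, 0.151)
next step: t=1.100: state=(0.553, 0.291, 0.155) — I has crossed 0.29
linear interpolation between t=1.080 (0.28704) and t=1.100 (0.29132) → t≈1.094

t = 1.094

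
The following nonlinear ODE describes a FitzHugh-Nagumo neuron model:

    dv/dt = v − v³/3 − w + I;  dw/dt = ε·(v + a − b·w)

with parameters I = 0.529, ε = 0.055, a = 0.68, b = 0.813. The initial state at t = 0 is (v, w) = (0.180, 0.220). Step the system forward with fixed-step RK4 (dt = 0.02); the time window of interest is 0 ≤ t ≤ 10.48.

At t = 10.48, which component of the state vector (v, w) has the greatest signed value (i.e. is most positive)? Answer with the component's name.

largest component: v

t=0.000: state=(0.180, 0.220)
step 1 (dt=0.02): k1=(0.487, 0.037), k2=(0.491, 0.038), k3=(0.491, 0.038), k4=(0.496, 0.038); state += dt/6·(k1+2k2+2k3+k4)
t=0.020: state=(0.190, 0.221)
t=0.040: state=(0.200, 0.222)
t=0.060: state=(0.210, 0.222)
continuing one RK4 step at a time; state shown every 25 steps (Δt=0.5):
t=0.500: state=(0.483, 0.242)
t=1.000: state=(0.903, 0.274)
t=1.500: state=(1.336, 0.317)
t=2.000: state=(1.616, 0.369)
t=2.500: state=(1.728, 0.425)
t=3.000: state=(1.753, 0.482)
t=3.500: state=(1.744, 0.537)
t=4.000: state=(1.724, 0.591)
t=4.500: state=(1.699, 0.643)
t=5.000: state=(1.673, 0.693)
t=5.500: state=(1.647, 0.742)
t=6.000: state=(1.619, 0.788)
t=6.500: state=(1.592, 0.833)
t=7.000: state=(1.563, 0.876)
t=7.500: state=(1.535, 0.917)
t=8.000: state=(1.505, 0.957)
t=8.500: state=(1.475, 0.994)
t=9.000: state=(1.445, 1.031)
t=9.500: state=(1.413, 1.065)
t=10.000: state=(1.381, 1.098)
t=10.480: state=(1.349, 1.128)
compare at T: v=1.349, w=1.128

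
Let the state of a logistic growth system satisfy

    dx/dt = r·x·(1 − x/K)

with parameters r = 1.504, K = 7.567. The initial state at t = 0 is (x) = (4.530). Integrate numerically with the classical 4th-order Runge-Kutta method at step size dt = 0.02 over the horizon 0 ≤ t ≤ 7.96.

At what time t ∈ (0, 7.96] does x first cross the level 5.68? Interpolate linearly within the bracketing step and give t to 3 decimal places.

t=0.000: state=(4.530)
step 1 (dt=0.02): k1=(2.734), k2=(2.726), k3=(2.726), k4=(2.718); state += dt/6·(k1+2k2+2k3+k4)
t=0.020: state=(4.585)
t=0.040: state=(4.639)
t=0.060: state=(4.693)
t=0.460: state=(5.665)
next step: t=0.480: state=(5.708) — x has crossed 5.68
linear interpolation between t=0.460 (5.66541) and t=0.480 (5.70792) → t≈0.467

t = 0.467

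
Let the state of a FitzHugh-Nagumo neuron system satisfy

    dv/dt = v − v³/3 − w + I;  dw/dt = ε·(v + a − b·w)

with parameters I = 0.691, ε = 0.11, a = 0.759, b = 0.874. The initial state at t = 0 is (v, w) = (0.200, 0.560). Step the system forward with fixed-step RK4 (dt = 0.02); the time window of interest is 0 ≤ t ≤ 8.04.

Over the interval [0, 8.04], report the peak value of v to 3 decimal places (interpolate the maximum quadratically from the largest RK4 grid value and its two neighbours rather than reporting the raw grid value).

max v = 1.569

t=0.000: state=(0.200, 0.560)
step 1 (dt=0.02): k1=(0.328, 0.052), k2=(0.331, 0.052), k3=(0.331, 0.052), k4=(0.334, 0.052); state += dt/6·(k1+2k2+2k3+k4)
t=0.020: state=(0.207, 0.561)
t=0.040: state=(0.213, 0.562)
t=0.060: state=(0.220, 0.563)
continuing one RK4 step at a time; state shown every 25 steps (Δt=0.5):
t=0.500: state=(0.401, 0.590)
t=1.000: state=(0.681, 0.632)
t=1.500: state=(1.015, 0.689)
t=2.000: state=(1.312, 0.760)
t=2.500: state=(1.492, 0.841)
t=3.000: state=(1.561, 0.925)
t=3.500: state=(1.566, 1.006)
t=4.000: state=(1.540, 1.083)
t=4.500: state=(1.500, 1.155)
t=5.000: state=(1.453, 1.221)
t=5.500: state=(1.401, 1.281)
t=6.000: state=(1.347, 1.335)
t=6.500: state=(1.289, 1.384)
t=7.000: state=(1.228, 1.428)
t=7.500: state=(1.163, 1.466)
t=8.000: state=(1.092, 1.498)
t=8.040: state=(1.086, 1.500)
largest grid value and its neighbours: v(3.260)=1.56908, v(3.280)=1.56914, v(3.300)=1.56913
parabola through these three points peaks at t≈3.289 with v≈1.56914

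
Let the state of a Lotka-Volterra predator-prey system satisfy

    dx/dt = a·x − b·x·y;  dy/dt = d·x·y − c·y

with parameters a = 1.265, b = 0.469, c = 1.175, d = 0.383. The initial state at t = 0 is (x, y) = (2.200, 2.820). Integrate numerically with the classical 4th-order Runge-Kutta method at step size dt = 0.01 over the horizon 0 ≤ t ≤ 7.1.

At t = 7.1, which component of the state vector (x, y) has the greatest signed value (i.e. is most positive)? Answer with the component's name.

largest component: x

t=0.000: state=(2.200, 2.820)
step 1 (dt=0.01): k1=(-0.127, -0.937), k2=(-0.122, -0.936), k3=(-0.122, -0.936), k4=(-0.117, -0.936); state += dt/6·(k1+2k2+2k3+k4)
t=0.010: state=(2.199, 2.811)
t=0.020: state=(2.198, 2.801)
t=0.030: state=(2.197, 2.792)
continuing one RK4 step at a time; state shown every 25 steps (Δt=0.25):
t=0.250: state=(2.198, 2.594)
t=0.500: state=(2.252, 2.392)
t=0.750: state=(2.358, 2.222)
t=1.000: state=(2.514, 2.091)
t=1.250: state=(2.714, 2.001)
t=1.500: state=(2.954, 1.956)
t=1.750: state=(3.223, 1.960)
t=2.000: state=(3.504, 2.016)
t=2.250: state=(3.773, 2.130)
t=2.500: state=(3.993, 2.304)
t=2.750: state=(4.128, 2.536)
t=3.000: state=(4.140, 2.811)
t=3.250: state=(4.016, 3.100)
t=3.500: state=(3.771, 3.358)
t=3.750: state=(3.450, 3.539)
t=4.000: state=(3.109, 3.611)
t=4.250: state=(2.797, 3.570)
t=4.500: state=(2.543, 3.435)
t=4.750: state=(2.359, 3.236)
t=5.000: state=(2.244, 3.005)
t=5.250: state=(2.195, 2.769)
t=5.500: state=(2.205, 2.547)
t=5.750: state=(2.271, 2.352)
t=6.000: state=(2.388, 2.190)
t=6.250: state=(2.553, 2.068)
t=6.500: state=(2.763, 1.988)
t=6.750: state=(3.010, 1.953)
t=7.000: state=(3.284, 1.967)
t=7.100: state=(3.396, 1.988)
compare at T: x=3.396, y=1.988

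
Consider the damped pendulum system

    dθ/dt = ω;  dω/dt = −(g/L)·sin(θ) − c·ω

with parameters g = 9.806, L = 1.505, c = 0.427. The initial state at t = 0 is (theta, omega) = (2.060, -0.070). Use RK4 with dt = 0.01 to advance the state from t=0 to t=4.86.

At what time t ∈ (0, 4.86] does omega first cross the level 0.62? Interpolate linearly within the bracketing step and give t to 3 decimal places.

t=0.000: state=(2.060, -0.070)
step 1 (dt=0.01): k1=(-0.070, -5.721), k2=(-0.099, -5.710), k3=(-0.099, -5.711), k4=(-0.127, -5.700); state += dt/6·(k1+2k2+2k3+k4)
t=0.010: state=(2.059, -0.127)
t=0.020: state=(2.057, -0.184)
t=0.030: state=(2.055, -0.241)
continuing one RK4 step at a time; state shown every 20 steps (Δt=0.2):
t=0.200: state=(1.933, -1.192)
t=0.400: state=(1.583, -2.311)
t=0.600: state=(1.016, -3.313)
t=0.800: state=(0.293, -3.789)
t=1.000: state=(-0.438, -3.375)
t=1.200: state=(-1.010, -2.261)
t=1.400: state=(-1.328, -0.920)
t=1.600: state=(-1.381, 0.381)
t=1.630: state=(-1.367, 0.566)
next step: t=1.640: state=(-1.361, 0.628) — omega has crossed 0.62
linear interpolation between t=1.630 (0.56644) and t=1.640 (0.62765) → t≈1.639

t = 1.639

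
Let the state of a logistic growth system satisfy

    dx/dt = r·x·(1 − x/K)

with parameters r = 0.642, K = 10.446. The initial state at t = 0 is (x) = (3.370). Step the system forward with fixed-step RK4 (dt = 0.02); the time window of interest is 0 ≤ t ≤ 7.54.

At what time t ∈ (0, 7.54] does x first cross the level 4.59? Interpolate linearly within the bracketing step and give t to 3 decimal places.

t = 0.776

t=0.000: state=(3.370)
step 1 (dt=0.02): k1=(1.466), k2=(1.469), k3=(1.469), k4=(1.472); state += dt/6·(k1+2k2+2k3+k4)
t=0.020: state=(3.399)
t=0.040: state=(3.429)
t=0.060: state=(3.459)
continuing one RK4 step at a time; state shown every 25 steps (Δt=0.5):
t=0.500: state=(4.140)
t=0.760: state=(4.564)
next step: t=0.780: state=(4.597) — x has crossed 4.59
linear interpolation between t=0.760 (4.56354) and t=0.780 (4.59656) → t≈0.776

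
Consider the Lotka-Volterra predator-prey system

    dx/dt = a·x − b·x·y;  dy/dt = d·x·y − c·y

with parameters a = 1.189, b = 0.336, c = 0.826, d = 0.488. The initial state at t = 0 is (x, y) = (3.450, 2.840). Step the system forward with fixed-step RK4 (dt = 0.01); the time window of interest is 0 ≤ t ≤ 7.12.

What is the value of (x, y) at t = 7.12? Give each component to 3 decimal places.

(x, y) = (3.469, 4.264)

t=0.000: state=(3.450, 2.840)
step 1 (dt=0.01): k1=(0.810, 2.436), k2=(0.797, 2.452), k3=(0.797, 2.452), k4=(0.783, 2.468); state += dt/6·(k1+2k2+2k3+k4)
t=0.010: state=(3.458, 2.865)
t=0.020: state=(3.466, 2.889)
t=0.030: state=(3.473, 2.915)
continuing one RK4 step at a time; state shown every 25 steps (Δt=0.25):
t=0.250: state=(3.556, 3.549)
t=0.500: state=(3.427, 4.432)
t=0.750: state=(3.056, 5.365)
t=1.000: state=(2.532, 6.142)
t=1.250: state=(1.992, 6.581)
t=1.500: state=(1.536, 6.631)
t=1.750: state=(1.196, 6.365)
t=2.000: state=(0.961, 5.899)
t=2.250: state=(0.806, 5.341)
t=2.500: state=(0.710, 4.763)
t=2.750: state=(0.656, 4.210)
t=3.000: state=(0.633, 3.703)
t=3.250: state=(0.637, 3.254)
t=3.500: state=(0.663, 2.865)
t=3.750: state=(0.712, 2.534)
t=4.000: state=(0.784, 2.258)
t=4.250: state=(0.882, 2.032)
t=4.500: state=(1.009, 1.855)
t=4.750: state=(1.169, 1.722)
t=5.000: state=(1.367, 1.635)
t=5.250: state=(1.607, 1.593)
t=5.500: state=(1.893, 1.604)
t=5.750: state=(2.221, 1.676)
t=6.000: state=(2.582, 1.827)
t=6.250: state=(2.952, 2.083)
t=6.500: state=(3.285, 2.481)
t=6.750: state=(3.509, 3.058)
t=7.000: state=(3.541, 3.833)
t=7.120: state=(3.469, 4.264)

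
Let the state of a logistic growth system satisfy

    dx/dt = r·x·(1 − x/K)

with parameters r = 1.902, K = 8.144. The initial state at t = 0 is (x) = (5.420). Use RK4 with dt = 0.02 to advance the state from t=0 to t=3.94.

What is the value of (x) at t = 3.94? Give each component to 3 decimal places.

(x) = (8.142)

t=0.000: state=(5.420)
step 1 (dt=0.02): k1=(3.448), k2=(3.426), k3=(3.426), k4=(3.404); state += dt/6·(k1+2k2+2k3+k4)
t=0.020: state=(5.489)
t=0.040: state=(5.556)
t=0.060: state=(5.623)
continuing one RK4 step at a time; state shown every 10 steps (Δt=0.2):
t=0.200: state=(6.062)
t=0.400: state=(6.595)
t=0.600: state=(7.017)
t=0.800: state=(7.339)
t=1.000: state=(7.576)
t=1.200: state=(7.747)
t=1.400: state=(7.868)
t=1.600: state=(7.953)
t=1.800: state=(8.013)
t=2.000: state=(8.054)
t=2.200: state=(8.082)
t=2.400: state=(8.102)
t=2.600: state=(8.115)
t=2.800: state=(8.124)
t=3.000: state=(8.130)
t=3.200: state=(8.135)
t=3.400: state=(8.138)
t=3.600: state=(8.140)
t=3.800: state=(8.141)
t=3.940: state=(8.142)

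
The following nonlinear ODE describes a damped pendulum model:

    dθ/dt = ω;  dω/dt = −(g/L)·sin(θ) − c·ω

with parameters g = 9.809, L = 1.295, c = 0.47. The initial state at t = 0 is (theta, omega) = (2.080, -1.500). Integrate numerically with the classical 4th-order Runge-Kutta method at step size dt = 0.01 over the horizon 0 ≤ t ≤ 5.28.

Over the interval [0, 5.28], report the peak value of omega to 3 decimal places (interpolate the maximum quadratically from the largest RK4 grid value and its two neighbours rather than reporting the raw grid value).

max omega = 3.221

t=0.000: state=(2.080, -1.500)
step 1 (dt=0.01): k1=(-1.500, -5.909), k2=(-1.530, -5.922), k3=(-1.530, -5.923), k4=(-1.559, -5.936); state += dt/6·(k1+2k2+2k3+k4)
t=0.010: state=(2.065, -1.559)
t=0.020: state=(2.049, -1.619)
t=0.030: state=(2.032, -1.679)
continuing one RK4 step at a time; state shown every 20 steps (Δt=0.2):
t=0.200: state=(1.658, -2.730)
t=0.400: state=(0.993, -3.866)
t=0.600: state=(0.160, -4.285)
t=0.800: state=(-0.641, -3.540)
t=1.000: state=(-1.207, -2.059)
t=1.200: state=(-1.458, -0.464)
t=1.400: state=(-1.401, 1.013)
t=1.600: state=(-1.066, 2.289)
t=1.800: state=(-0.515, 3.107)
t=2.000: state=(0.121, 3.099)
t=2.200: state=(0.667, 2.248)
t=2.400: state=(0.992, 0.962)
t=2.600: state=(1.049, -0.374)
t=2.800: state=(0.854, -1.530)
t=3.000: state=(0.464, -2.284)
t=3.200: state=(-0.016, -2.394)
t=3.400: state=(-0.448, -1.831)
t=3.600: state=(-0.720, -0.850)
t=3.800: state=(-0.782, 0.233)
t=4.000: state=(-0.637, 1.168)
t=4.200: state=(-0.338, 1.748)
t=4.400: state=(0.027, 1.811)
t=4.600: state=(0.352, 1.363)
t=4.800: state=(0.551, 0.593)
t=5.000: state=(0.584, -0.255)
t=5.200: state=(0.458, -0.965)
t=5.280: state=(0.372, -1.170)
largest grid value and its neighbours: omega(1.890)=3.22025, omega(1.900)=3.22111, omega(1.910)=3.21958
parabola through these three points peaks at t≈1.899 with omega≈3.22113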